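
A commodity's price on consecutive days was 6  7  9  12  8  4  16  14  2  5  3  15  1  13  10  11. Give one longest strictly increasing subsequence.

Patience tails give the LIS length; then backtrack through the dp parents:
6 → extends → [6]
7 → extends → [6, 7]
9 → extends → [6, 7, 9]
12 → extends → [6, 7, 9, 12]
8 → replaces 9 → [6, 7, 8, 12]
4 → replaces 6 → [4, 7, 8, 12]
16 → extends → [4, 7, 8, 12, 16]
14 → replaces 16 → [4, 7, 8, 12, 14]
2 → replaces 4 → [2, 7, 8, 12, 14]
5 → replaces 7 → [2, 5, 8, 12, 14]
3 → replaces 5 → [2, 3, 8, 12, 14]
15 → extends → [2, 3, 8, 12, 14, 15]
1 → replaces 2 → [1, 3, 8, 12, 14, 15]
13 → replaces 14 → [1, 3, 8, 12, 13, 15]
10 → replaces 12 → [1, 3, 8, 10, 13, 15]
11 → replaces 13 → [1, 3, 8, 10, 11, 15]
Length 6; one witness is 6, 7, 9, 12, 14, 15.

6, 7, 9, 12, 14, 15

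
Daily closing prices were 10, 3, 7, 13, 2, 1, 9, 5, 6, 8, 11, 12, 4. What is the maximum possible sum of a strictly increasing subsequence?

Let S[i] be the best sum of a strictly increasing subsequence ending at i:
i:      1  2  3  4  5  6  7  8  9 10 11 12 13
a[i]:  10  3  7 13  2  1  9  5  6  8 11 12  4
S:     10  3 10 23  2  1 19  8 14 22 33 45  7
Maximum is 45 (e.g. 3 + 5 + 6 + 8 + 11 + 12).

45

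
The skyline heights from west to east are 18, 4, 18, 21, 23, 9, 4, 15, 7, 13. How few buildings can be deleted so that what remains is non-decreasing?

6

Fewest deletions = n − (longest non-decreasing subsequence).
i:      1  2  3  4  5  6  7  8  9 10
a[i]:  18  4 18 21 23  9  4 15  7 13
dp:     1  1  2  3  4  2  2  3  3  4
max dp = 4, so deletions = 10 − 4 = 6.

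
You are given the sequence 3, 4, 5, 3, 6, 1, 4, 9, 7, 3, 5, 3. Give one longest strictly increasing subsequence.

3, 4, 5, 6, 9

Patience tails give the LIS length; then backtrack through the dp parents:
3 → extends → [3]
4 → extends → [3, 4]
5 → extends → [3, 4, 5]
3 → already a tail → [3, 4, 5]
6 → extends → [3, 4, 5, 6]
1 → replaces 3 → [1, 4, 5, 6]
4 → already a tail → [1, 4, 5, 6]
9 → extends → [1, 4, 5, 6, 9]
7 → replaces 9 → [1, 4, 5, 6, 7]
3 → replaces 4 → [1, 3, 5, 6, 7]
5 → already a tail → [1, 3, 5, 6, 7]
3 → already a tail → [1, 3, 5, 6, 7]
Length 5; one witness is 3, 4, 5, 6, 9.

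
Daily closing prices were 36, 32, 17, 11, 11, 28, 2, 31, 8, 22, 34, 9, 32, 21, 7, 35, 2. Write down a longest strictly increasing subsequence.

17, 28, 31, 34, 35

Patience tails give the LIS length; then backtrack through the dp parents:
36 → extends → [36]
32 → replaces 36 → [32]
17 → replaces 32 → [17]
11 → replaces 17 → [11]
11 → already a tail → [11]
28 → extends → [11, 28]
2 → replaces 11 → [2, 28]
31 → extends → [2, 28, 31]
8 → replaces 28 → [2, 8, 31]
22 → replaces 31 → [2, 8, 22]
34 → extends → [2, 8, 22, 34]
9 → replaces 22 → [2, 8, 9, 34]
32 → replaces 34 → [2, 8, 9, 32]
21 → replaces 32 → [2, 8, 9, 21]
7 → replaces 8 → [2, 7, 9, 21]
35 → extends → [2, 7, 9, 21, 35]
2 → already a tail → [2, 7, 9, 21, 35]
Length 5; one witness is 17, 28, 31, 34, 35.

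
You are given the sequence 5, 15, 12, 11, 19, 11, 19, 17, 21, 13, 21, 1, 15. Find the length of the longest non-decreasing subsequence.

Let dp[i] be the length of the longest such subsequence ending at index i:
i:      1  2  3  4  5  6  7  8  9 10 11 12 13
a[i]:   5 15 12 11 19 11 19 17 21 13 21  1 15
dp:     1  2  2  2  3  3  4  4  5  4  6  1  5
Maximum dp value is 6.

6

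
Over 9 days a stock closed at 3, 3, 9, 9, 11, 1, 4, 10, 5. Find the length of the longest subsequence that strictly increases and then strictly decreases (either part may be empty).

5

inc[i] = longest strictly increasing subsequence ending at i; dec[i] = longest strictly decreasing subsequence starting at i:
i:      1  2  3  4  5  6  7  8  9
a[i]:   3  3  9  9 11  1  4 10  5
inc:    1  1  2  2  3  1  2  3  3
dec:    2  2  2  2  3  1  1  2  1
Best peak at i=5 (value 11): inc=3, dec=3, length 3+3−1 = 5.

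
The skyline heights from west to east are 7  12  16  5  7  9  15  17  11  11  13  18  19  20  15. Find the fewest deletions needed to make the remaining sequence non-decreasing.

Fewest deletions = n − (longest non-decreasing subsequence).
i:      1  2  3  4  5  6  7  8  9 10 11 12 13 14 15
a[i]:   7 12 16  5  7  9 15 17 11 11 13 18 19 20 15
dp:     1  2  3  1  2  3  4  5  4  5  6  7  8  9  7
max dp = 9, so deletions = 15 − 9 = 6.

6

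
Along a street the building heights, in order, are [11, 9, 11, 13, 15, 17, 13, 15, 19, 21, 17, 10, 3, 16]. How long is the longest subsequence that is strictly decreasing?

4

Let dp[i] be the longest strictly decreasing subsequence ending at i:
i:      1  2  3  4  5  6  7  8  9 10 11 12 13 14
a[i]:  11  9 11 13 15 17 13 15 19 21 17 10  3 16
dp:     1  2  1  1  1  1  2  2  1  1  2  3  4  3
Maximum is 4.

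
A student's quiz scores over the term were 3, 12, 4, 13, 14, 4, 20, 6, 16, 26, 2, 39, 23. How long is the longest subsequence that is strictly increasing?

7

Let dp[i] be the length of the longest such subsequence ending at index i:
i:      1  2  3  4  5  6  7  8  9 10 11 12 13
a[i]:   3 12  4 13 14  4 20  6 16 26  2 39 23
dp:     1  2  2  3  4  2  5  3  5  6  1  7  6
Maximum dp value is 7.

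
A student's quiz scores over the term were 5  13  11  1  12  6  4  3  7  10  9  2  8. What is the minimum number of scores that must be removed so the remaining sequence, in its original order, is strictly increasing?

Fewest deletions = n − (longest strictly increasing subsequence).
Patience tails:
5 → extends → [5]
13 → extends → [5, 13]
11 → replaces 13 → [5, 11]
1 → replaces 5 → [1, 11]
12 → extends → [1, 11, 12]
6 → replaces 11 → [1, 6, 12]
4 → replaces 6 → [1, 4, 12]
3 → replaces 4 → [1, 3, 12]
7 → replaces 12 → [1, 3, 7]
10 → extends → [1, 3, 7, 10]
9 → replaces 10 → [1, 3, 7, 9]
2 → replaces 3 → [1, 2, 7, 9]
8 → replaces 9 → [1, 2, 7, 8]
Longest strictly increasing subsequence has length 4, so deletions = 13 − 4 = 9.

9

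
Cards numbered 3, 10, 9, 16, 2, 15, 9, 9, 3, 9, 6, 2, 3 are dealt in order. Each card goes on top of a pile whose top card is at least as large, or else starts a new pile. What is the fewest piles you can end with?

3

The minimum number of non-increasing subsequences covering a sequence equals the length of its longest strictly increasing subsequence.
LIS length is 3 (e.g. 3, 10, 16), so 3 piles are needed.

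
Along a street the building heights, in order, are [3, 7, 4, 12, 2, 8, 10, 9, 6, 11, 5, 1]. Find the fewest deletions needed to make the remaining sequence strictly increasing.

7

Fewest deletions = n − (longest strictly increasing subsequence).
i:      1  2  3  4  5  6  7  8  9 10 11 12
a[i]:   3  7  4 12  2  8 10  9  6 11  5  1
dp:     1  2  2  3  1  3  4  4  3  5  3  1
max dp = 5, so deletions = 12 − 5 = 7.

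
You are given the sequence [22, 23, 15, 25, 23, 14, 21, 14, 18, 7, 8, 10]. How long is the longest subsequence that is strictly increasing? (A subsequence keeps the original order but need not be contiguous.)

3

Let dp[i] be the length of the longest such subsequence ending at index i:
i:      1  2  3  4  5  6  7  8  9 10 11 12
a[i]:  22 23 15 25 23 14 21 14 18  7  8 10
dp:     1  2  1  3  2  1  2  1  2  1  2  3
Maximum dp value is 3.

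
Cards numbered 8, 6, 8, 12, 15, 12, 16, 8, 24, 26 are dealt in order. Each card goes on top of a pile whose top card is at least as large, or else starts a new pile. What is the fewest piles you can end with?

The minimum number of non-increasing subsequences covering a sequence equals the length of its longest strictly increasing subsequence.
LIS length is 7 (e.g. 6, 8, 12, 15, 16, 24, 26), so 7 piles are needed.

7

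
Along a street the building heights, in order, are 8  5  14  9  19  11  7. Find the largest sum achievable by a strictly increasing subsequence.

Let S[i] be the best sum of a strictly increasing subsequence ending at i:
i:      1  2  3  4  5  6  7
a[i]:   8  5 14  9 19 11  7
S:      8  5 22 17 41 28 12
Maximum is 41 (e.g. 8 + 14 + 19).

41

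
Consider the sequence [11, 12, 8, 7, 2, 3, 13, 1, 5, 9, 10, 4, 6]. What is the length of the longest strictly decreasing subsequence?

5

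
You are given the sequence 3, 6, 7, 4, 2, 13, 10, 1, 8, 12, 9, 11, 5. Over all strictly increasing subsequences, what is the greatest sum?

Let S[i] be the best sum of a strictly increasing subsequence ending at i:
i:      1  2  3  4  5  6  7  8  9 10 11 12 13
a[i]:   3  6  7  4  2 13 10  1  8 12  9 11  5
S:      3  9 16  7  2 29 26  1 24 38 33 44 12
Maximum is 44 (e.g. 3 + 6 + 7 + 8 + 9 + 11).

44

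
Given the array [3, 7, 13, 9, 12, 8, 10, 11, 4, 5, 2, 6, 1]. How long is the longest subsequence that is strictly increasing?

Track the smallest tail for each achievable length (strict):
3 → extends → [3]
7 → extends → [3, 7]
13 → extends → [3, 7, 13]
9 → replaces 13 → [3, 7, 9]
12 → extends → [3, 7, 9, 12]
8 → replaces 9 → [3, 7, 8, 12]
10 → replaces 12 → [3, 7, 8, 10]
11 → extends → [3, 7, 8, 10, 11]
4 → replaces 7 → [3, 4, 8, 10, 11]
5 → replaces 8 → [3, 4, 5, 10, 11]
2 → replaces 3 → [2, 4, 5, 10, 11]
6 → replaces 10 → [2, 4, 5, 6, 11]
1 → replaces 2 → [1, 4, 5, 6, 11]
Five tails, so the longest strictly increasing subsequence has length 5 (e.g. 3, 7, 9, 10, 11).

5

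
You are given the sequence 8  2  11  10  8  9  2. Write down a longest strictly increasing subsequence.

2, 8, 9

Patience tails give the LIS length; then backtrack through the dp parents:
8 → extends → [8]
2 → replaces 8 → [2]
11 → extends → [2, 11]
10 → replaces 11 → [2, 10]
8 → replaces 10 → [2, 8]
9 → extends → [2, 8, 9]
2 → already a tail → [2, 8, 9]
Length 3; one witness is 2, 8, 9.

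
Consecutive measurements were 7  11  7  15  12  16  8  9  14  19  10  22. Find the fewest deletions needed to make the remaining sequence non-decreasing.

5

Fewest deletions = n − (longest non-decreasing subsequence).
Patience tails:
7 → extends → [7]
11 → extends → [7, 11]
7 → replaces 11 → [7, 7]
15 → extends → [7, 7, 15]
12 → replaces 15 → [7, 7, 12]
16 → extends → [7, 7, 12, 16]
8 → replaces 12 → [7, 7, 8, 16]
9 → replaces 16 → [7, 7, 8, 9]
14 → extends → [7, 7, 8, 9, 14]
19 → extends → [7, 7, 8, 9, 14, 19]
10 → replaces 14 → [7, 7, 8, 9, 10, 19]
22 → extends → [7, 7, 8, 9, 10, 19, 22]
Longest non-decreasing subsequence has length 7, so deletions = 12 − 7 = 5.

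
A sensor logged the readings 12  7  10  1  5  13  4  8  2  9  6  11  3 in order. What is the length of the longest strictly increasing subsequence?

Track the smallest tail for each achievable length (strict):
12 → extends → [12]
7 → replaces 12 → [7]
10 → extends → [7, 10]
1 → replaces 7 → [1, 10]
5 → replaces 10 → [1, 5]
13 → extends → [1, 5, 13]
4 → replaces 5 → [1, 4, 13]
8 → replaces 13 → [1, 4, 8]
2 → replaces 4 → [1, 2, 8]
9 → extends → [1, 2, 8, 9]
6 → replaces 8 → [1, 2, 6, 9]
11 → extends → [1, 2, 6, 9, 11]
3 → replaces 6 → [1, 2, 3, 9, 11]
Five tails, so the longest strictly increasing subsequence has length 5 (e.g. 1, 5, 8, 9, 11).

5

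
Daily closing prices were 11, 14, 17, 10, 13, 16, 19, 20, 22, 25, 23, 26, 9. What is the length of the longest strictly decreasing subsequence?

Negate each value so 'decreasing' becomes 'increasing', then run patience tails on the negated sequence:
-11 → extends → [-11]
-14 → replaces -11 → [-14]
-17 → replaces -14 → [-17]
-10 → extends → [-17, -10]
-13 → replaces -10 → [-17, -13]
-16 → replaces -13 → [-17, -16]
-19 → replaces -17 → [-19, -16]
-20 → replaces -19 → [-20, -16]
-22 → replaces -20 → [-22, -16]
-25 → replaces -22 → [-25, -16]
-23 → replaces -16 → [-25, -23]
-26 → replaces -25 → [-26, -23]
-9 → extends → [-26, -23, -9]
Three tails, so the longest strictly decreasing subsequence of the original has length 3.

3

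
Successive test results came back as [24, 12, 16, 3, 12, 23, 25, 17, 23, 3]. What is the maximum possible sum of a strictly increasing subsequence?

Let S[i] be the best sum of a strictly increasing subsequence ending at i:
i:      1  2  3  4  5  6  7  8  9 10
a[i]:  24 12 16  3 12 23 25 17 23  3
S:     24 12 28  3 15 51 76 45 68  3
Maximum is 76 (e.g. 12 + 16 + 23 + 25).

76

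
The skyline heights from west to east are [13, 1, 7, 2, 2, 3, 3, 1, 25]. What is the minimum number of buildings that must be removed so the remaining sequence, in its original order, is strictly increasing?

5

Fewest deletions = n − (longest strictly increasing subsequence).
i:      1  2  3  4  5  6  7  8  9
a[i]:  13  1  7  2  2  3  3  1 25
dp:     1  1  2  2  2  3  3  1  4
max dp = 4, so deletions = 9 − 4 = 5.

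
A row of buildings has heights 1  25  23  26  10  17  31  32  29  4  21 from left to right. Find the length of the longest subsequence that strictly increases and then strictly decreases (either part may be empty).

7

inc[i] = longest strictly increasing subsequence ending at i; dec[i] = longest strictly decreasing subsequence starting at i:
i:      1  2  3  4  5  6  7  8  9 10 11
a[i]:   1 25 23 26 10 17 31 32 29  4 21
inc:    1  2  2  3  2  3  4  5  4  2  4
dec:    1  4  3  3  2  2  3  3  2  1  1
Best peak at i=8 (value 32): inc=5, dec=3, length 5+3−1 = 7.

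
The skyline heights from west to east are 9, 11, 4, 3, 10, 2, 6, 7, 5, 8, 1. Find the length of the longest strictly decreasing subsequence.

5

Let dp[i] be the longest strictly decreasing subsequence ending at i:
i:      1  2  3  4  5  6  7  8  9 10 11
a[i]:   9 11  4  3 10  2  6  7  5  8  1
dp:     1  1  2  3  2  4  3  3  4  3  5
Maximum is 5.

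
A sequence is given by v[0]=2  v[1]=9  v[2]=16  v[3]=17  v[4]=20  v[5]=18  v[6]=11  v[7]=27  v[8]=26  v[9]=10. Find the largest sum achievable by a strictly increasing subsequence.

91

Let S[i] be the best sum of a strictly increasing subsequence ending at i:
i:      0  1  2  3  4  5  6  7  8  9
v[i]:   2  9 16 17 20 18 11 27 26 10
S:      2 11 27 44 64 62 22 91 90 21
Maximum is 91 (e.g. 2 + 9 + 16 + 17 + 20 + 27).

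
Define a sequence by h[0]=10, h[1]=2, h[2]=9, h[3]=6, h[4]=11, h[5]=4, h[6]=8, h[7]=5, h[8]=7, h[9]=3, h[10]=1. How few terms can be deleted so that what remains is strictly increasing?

Fewest deletions = n − (longest strictly increasing subsequence).
i:      0  1  2  3  4  5  6  7  8  9 10
h[i]:  10  2  9  6 11  4  8  5  7  3  1
dp:     1  1  2  2  3  2  3  3  4  2  1
max dp = 4, so deletions = 11 − 4 = 7.

7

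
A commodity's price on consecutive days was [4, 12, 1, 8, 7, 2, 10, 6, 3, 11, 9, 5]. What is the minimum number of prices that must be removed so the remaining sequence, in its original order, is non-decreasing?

Fewest deletions = n − (longest non-decreasing subsequence).
Patience tails:
4 → extends → [4]
12 → extends → [4, 12]
1 → replaces 4 → [1, 12]
8 → replaces 12 → [1, 8]
7 → replaces 8 → [1, 7]
2 → replaces 7 → [1, 2]
10 → extends → [1, 2, 10]
6 → replaces 10 → [1, 2, 6]
3 → replaces 6 → [1, 2, 3]
11 → extends → [1, 2, 3, 11]
9 → replaces 11 → [1, 2, 3, 9]
5 → replaces 9 → [1, 2, 3, 5]
Longest non-decreasing subsequence has length 4, so deletions = 12 − 4 = 8.

8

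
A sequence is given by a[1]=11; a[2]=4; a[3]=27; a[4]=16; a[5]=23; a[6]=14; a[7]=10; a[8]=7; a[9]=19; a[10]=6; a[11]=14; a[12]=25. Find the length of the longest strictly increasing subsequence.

4

Track the smallest tail for each achievable length (strict):
11 → extends → [11]
4 → replaces 11 → [4]
27 → extends → [4, 27]
16 → replaces 27 → [4, 16]
23 → extends → [4, 16, 23]
14 → replaces 16 → [4, 14, 23]
10 → replaces 14 → [4, 10, 23]
7 → replaces 10 → [4, 7, 23]
19 → replaces 23 → [4, 7, 19]
6 → replaces 7 → [4, 6, 19]
14 → replaces 19 → [4, 6, 14]
25 → extends → [4, 6, 14, 25]
Four tails, so the longest strictly increasing subsequence has length 4 (e.g. 11, 16, 23, 25).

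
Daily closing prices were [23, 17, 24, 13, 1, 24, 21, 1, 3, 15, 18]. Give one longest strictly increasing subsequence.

Patience tails give the LIS length; then backtrack through the dp parents:
23 → extends → [23]
17 → replaces 23 → [17]
24 → extends → [17, 24]
13 → replaces 17 → [13, 24]
1 → replaces 13 → [1, 24]
24 → already a tail → [1, 24]
21 → replaces 24 → [1, 21]
1 → already a tail → [1, 21]
3 → replaces 21 → [1, 3]
15 → extends → [1, 3, 15]
18 → extends → [1, 3, 15, 18]
Length 4; one witness is 1, 3, 15, 18.

1, 3, 15, 18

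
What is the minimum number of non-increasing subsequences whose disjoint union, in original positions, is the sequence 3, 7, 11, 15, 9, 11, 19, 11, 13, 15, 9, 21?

7

The minimum number of non-increasing subsequences covering a sequence equals the length of its longest strictly increasing subsequence.
LIS length is 7 (e.g. 3, 7, 9, 11, 13, 15, 21), so 7 piles are needed.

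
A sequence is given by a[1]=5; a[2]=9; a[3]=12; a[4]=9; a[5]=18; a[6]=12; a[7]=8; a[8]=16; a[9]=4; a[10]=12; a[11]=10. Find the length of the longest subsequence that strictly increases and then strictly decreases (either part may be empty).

7

inc[i] = longest strictly increasing subsequence ending at i; dec[i] = longest strictly decreasing subsequence starting at i:
i:      1  2  3  4  5  6  7  8  9 10 11
a[i]:   5  9 12  9 18 12  8 16  4 12 10
inc:    1  2  3  2  4  3  2  4  1  3  3
dec:    2  3  4  3  4  3  2  3  1  2  1
Best peak at i=5 (value 18): inc=4, dec=4, length 4+4−1 = 7.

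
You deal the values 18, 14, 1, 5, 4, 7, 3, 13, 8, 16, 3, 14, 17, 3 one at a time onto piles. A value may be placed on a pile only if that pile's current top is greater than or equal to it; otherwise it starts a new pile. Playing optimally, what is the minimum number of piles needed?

Place each on the leftmost legal pile:
18 → new pile 1 (tops now [18])
14 → pile 1 (tops now [14])
1 → pile 1 (tops now [1])
5 → new pile 2 (tops now [1, 5])
4 → pile 2 (tops now [1, 4])
7 → new pile 3 (tops now [1, 4, 7])
3 → pile 2 (tops now [1, 3, 7])
13 → new pile 4 (tops now [1, 3, 7, 13])
8 → pile 4 (tops now [1, 3, 7, 8])
16 → new pile 5 (tops now [1, 3, 7, 8, 16])
3 → pile 2 (tops now [1, 3, 7, 8, 16])
14 → pile 5 (tops now [1, 3, 7, 8, 14])
17 → new pile 6 (tops now [1, 3, 7, 8, 14, 17])
3 → pile 2 (tops now [1, 3, 7, 8, 14, 17])
Six piles.

6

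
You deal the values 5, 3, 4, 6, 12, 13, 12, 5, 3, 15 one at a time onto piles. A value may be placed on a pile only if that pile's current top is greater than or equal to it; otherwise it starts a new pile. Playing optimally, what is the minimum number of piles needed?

The minimum number of non-increasing subsequences covering a sequence equals the length of its longest strictly increasing subsequence.
LIS length is 6 (e.g. 3, 4, 6, 12, 13, 15), so 6 piles are needed.

6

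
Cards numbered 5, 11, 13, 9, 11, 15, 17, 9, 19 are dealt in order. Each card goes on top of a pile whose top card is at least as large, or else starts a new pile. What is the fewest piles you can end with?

6

Place each on the leftmost legal pile:
5 → new pile 1 (tops now [5])
11 → new pile 2 (tops now [5, 11])
13 → new pile 3 (tops now [5, 11, 13])
9 → pile 2 (tops now [5, 9, 13])
11 → pile 3 (tops now [5, 9, 11])
15 → new pile 4 (tops now [5, 9, 11, 15])
17 → new pile 5 (tops now [5, 9, 11, 15, 17])
9 → pile 2 (tops now [5, 9, 11, 15, 17])
19 → new pile 6 (tops now [5, 9, 11, 15, 17, 19])
Six piles.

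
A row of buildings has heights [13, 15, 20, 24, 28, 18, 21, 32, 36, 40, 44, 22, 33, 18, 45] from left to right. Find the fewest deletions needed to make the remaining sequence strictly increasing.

Fewest deletions = n − (longest strictly increasing subsequence).
Patience tails:
13 → extends → [13]
15 → extends → [13, 15]
20 → extends → [13, 15, 20]
24 → extends → [13, 15, 20, 24]
28 → extends → [13, 15, 20, 24, 28]
18 → replaces 20 → [13, 15, 18, 24, 28]
21 → replaces 24 → [13, 15, 18, 21, 28]
32 → extends → [13, 15, 18, 21, 28, 32]
36 → extends → [13, 15, 18, 21, 28, 32, 36]
40 → extends → [13, 15, 18, 21, 28, 32, 36, 40]
44 → extends → [13, 15, 18, 21, 28, 32, 36, 40, 44]
22 → replaces 28 → [13, 15, 18, 21, 22, 32, 36, 40, 44]
33 → replaces 36 → [13, 15, 18, 21, 22, 32, 33, 40, 44]
18 → already a tail → [13, 15, 18, 21, 22, 32, 33, 40, 44]
45 → extends → [13, 15, 18, 21, 22, 32, 33, 40, 44, 45]
Longest strictly increasing subsequence has length 10, so deletions = 15 − 10 = 5.

5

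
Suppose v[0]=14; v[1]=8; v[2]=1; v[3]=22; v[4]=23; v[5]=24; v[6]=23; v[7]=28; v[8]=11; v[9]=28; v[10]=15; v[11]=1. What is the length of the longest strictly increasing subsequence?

5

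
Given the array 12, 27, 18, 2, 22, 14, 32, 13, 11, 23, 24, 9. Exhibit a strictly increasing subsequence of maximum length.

12, 18, 22, 23, 24

Patience tails give the LIS length; then backtrack through the dp parents:
12 → extends → [12]
27 → extends → [12, 27]
18 → replaces 27 → [12, 18]
2 → replaces 12 → [2, 18]
22 → extends → [2, 18, 22]
14 → replaces 18 → [2, 14, 22]
32 → extends → [2, 14, 22, 32]
13 → replaces 14 → [2, 13, 22, 32]
11 → replaces 13 → [2, 11, 22, 32]
23 → replaces 32 → [2, 11, 22, 23]
24 → extends → [2, 11, 22, 23, 24]
9 → replaces 11 → [2, 9, 22, 23, 24]
Length 5; one witness is 12, 18, 22, 23, 24.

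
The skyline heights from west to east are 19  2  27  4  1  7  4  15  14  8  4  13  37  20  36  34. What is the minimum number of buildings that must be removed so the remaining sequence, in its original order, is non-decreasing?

Fewest deletions = n − (longest non-decreasing subsequence).
Patience tails:
19 → extends → [19]
2 → replaces 19 → [2]
27 → extends → [2, 27]
4 → replaces 27 → [2, 4]
1 → replaces 2 → [1, 4]
7 → extends → [1, 4, 7]
4 → replaces 7 → [1, 4, 4]
15 → extends → [1, 4, 4, 15]
14 → replaces 15 → [1, 4, 4, 14]
8 → replaces 14 → [1, 4, 4, 8]
4 → replaces 8 → [1, 4, 4, 4]
13 → extends → [1, 4, 4, 4, 13]
37 → extends → [1, 4, 4, 4, 13, 37]
20 → replaces 37 → [1, 4, 4, 4, 13, 20]
36 → extends → [1, 4, 4, 4, 13, 20, 36]
34 → replaces 36 → [1, 4, 4, 4, 13, 20, 34]
Longest non-decreasing subsequence has length 7, so deletions = 16 − 7 = 9.

9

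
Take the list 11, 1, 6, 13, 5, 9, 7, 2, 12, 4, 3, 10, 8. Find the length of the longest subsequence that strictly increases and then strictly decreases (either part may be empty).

inc[i] = longest strictly increasing subsequence ending at i; dec[i] = longest strictly decreasing subsequence starting at i:
i:      1  2  3  4  5  6  7  8  9 10 11 12 13
a[i]:  11  1  6 13  5  9  7  2 12  4  3 10  8
inc:    1  1  2  3  2  3  3  2  4  3  3  4  4
dec:    5  1  4  5  3  4  3  1  3  2  1  2  1
Best peak at i=4 (value 13): inc=3, dec=5, length 3+5−1 = 7.

7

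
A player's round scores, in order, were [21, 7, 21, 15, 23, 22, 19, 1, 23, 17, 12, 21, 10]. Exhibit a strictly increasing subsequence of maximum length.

Patience tails give the LIS length; then backtrack through the dp parents:
21 → extends → [21]
7 → replaces 21 → [7]
21 → extends → [7, 21]
15 → replaces 21 → [7, 15]
23 → extends → [7, 15, 23]
22 → replaces 23 → [7, 15, 22]
19 → replaces 22 → [7, 15, 19]
1 → replaces 7 → [1, 15, 19]
23 → extends → [1, 15, 19, 23]
17 → replaces 19 → [1, 15, 17, 23]
12 → replaces 15 → [1, 12, 17, 23]
21 → replaces 23 → [1, 12, 17, 21]
10 → replaces 12 → [1, 10, 17, 21]
Length 4; one witness is 7, 21, 22, 23.

7, 21, 22, 23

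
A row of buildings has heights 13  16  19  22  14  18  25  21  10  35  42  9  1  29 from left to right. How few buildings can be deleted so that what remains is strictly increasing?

7

Fewest deletions = n − (longest strictly increasing subsequence).
i:      1  2  3  4  5  6  7  8  9 10 11 12 13 14
a[i]:  13 16 19 22 14 18 25 21 10 35 42  9  1 29
dp:     1  2  3  4  2  3  5  4  1  6  7  1  1  6
max dp = 7, so deletions = 14 − 7 = 7.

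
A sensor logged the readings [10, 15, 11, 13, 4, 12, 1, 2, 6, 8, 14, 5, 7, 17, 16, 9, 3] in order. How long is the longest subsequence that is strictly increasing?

Track the smallest tail for each achievable length (strict):
10 → extends → [10]
15 → extends → [10, 15]
11 → replaces 15 → [10, 11]
13 → extends → [10, 11, 13]
4 → replaces 10 → [4, 11, 13]
12 → replaces 13 → [4, 11, 12]
1 → replaces 4 → [1, 11, 12]
2 → replaces 11 → [1, 2, 12]
6 → replaces 12 → [1, 2, 6]
8 → extends → [1, 2, 6, 8]
14 → extends → [1, 2, 6, 8, 14]
5 → replaces 6 → [1, 2, 5, 8, 14]
7 → replaces 8 → [1, 2, 5, 7, 14]
17 → extends → [1, 2, 5, 7, 14, 17]
16 → replaces 17 → [1, 2, 5, 7, 14, 16]
9 → replaces 14 → [1, 2, 5, 7, 9, 16]
3 → replaces 5 → [1, 2, 3, 7, 9, 16]
Six tails, so the longest strictly increasing subsequence has length 6 (e.g. 1, 2, 6, 8, 14, 17).

6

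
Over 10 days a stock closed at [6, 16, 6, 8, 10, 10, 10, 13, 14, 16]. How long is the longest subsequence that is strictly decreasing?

Negate each value so 'decreasing' becomes 'increasing', then run patience tails on the negated sequence:
-6 → extends → [-6]
-16 → replaces -6 → [-16]
-6 → extends → [-16, -6]
-8 → replaces -6 → [-16, -8]
-10 → replaces -8 → [-16, -10]
-10 → already a tail → [-16, -10]
-10 → already a tail → [-16, -10]
-13 → replaces -10 → [-16, -13]
-14 → replaces -13 → [-16, -14]
-16 → already a tail → [-16, -14]
Two tails, so the longest strictly decreasing subsequence of the original has length 2.

2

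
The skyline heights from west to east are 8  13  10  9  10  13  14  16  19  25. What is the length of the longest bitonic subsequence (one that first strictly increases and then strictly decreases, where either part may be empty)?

8

inc[i] = longest strictly increasing subsequence ending at i; dec[i] = longest strictly decreasing subsequence starting at i:
i:      1  2  3  4  5  6  7  8  9 10
a[i]:   8 13 10  9 10 13 14 16 19 25
inc:    1  2  2  2  3  4  5  6  7  8
dec:    1  3  2  1  1  1  1  1  1  1
Best peak at i=10 (value 25): inc=8, dec=1, length 8+1−1 = 8.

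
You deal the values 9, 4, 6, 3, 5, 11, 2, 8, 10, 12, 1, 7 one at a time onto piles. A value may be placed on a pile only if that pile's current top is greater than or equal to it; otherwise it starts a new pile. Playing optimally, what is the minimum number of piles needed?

5

The minimum number of non-increasing subsequences covering a sequence equals the length of its longest strictly increasing subsequence.
LIS length is 5 (e.g. 4, 6, 8, 10, 12), so 5 piles are needed.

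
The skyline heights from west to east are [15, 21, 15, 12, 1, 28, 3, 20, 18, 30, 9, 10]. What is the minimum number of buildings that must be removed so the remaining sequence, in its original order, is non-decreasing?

Fewest deletions = n − (longest non-decreasing subsequence).
Patience tails:
15 → extends → [15]
21 → extends → [15, 21]
15 → replaces 21 → [15, 15]
12 → replaces 15 → [12, 15]
1 → replaces 12 → [1, 15]
28 → extends → [1, 15, 28]
3 → replaces 15 → [1, 3, 28]
20 → replaces 28 → [1, 3, 20]
18 → replaces 20 → [1, 3, 18]
30 → extends → [1, 3, 18, 30]
9 → replaces 18 → [1, 3, 9, 30]
10 → replaces 30 → [1, 3, 9, 10]
Longest non-decreasing subsequence has length 4, so deletions = 12 − 4 = 8.

8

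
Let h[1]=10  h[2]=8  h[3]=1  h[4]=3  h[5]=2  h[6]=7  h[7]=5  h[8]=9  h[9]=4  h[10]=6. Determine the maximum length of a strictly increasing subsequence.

4

Track the smallest tail for each achievable length (strict):
10 → extends → [10]
8 → replaces 10 → [8]
1 → replaces 8 → [1]
3 → extends → [1, 3]
2 → replaces 3 → [1, 2]
7 → extends → [1, 2, 7]
5 → replaces 7 → [1, 2, 5]
9 → extends → [1, 2, 5, 9]
4 → replaces 5 → [1, 2, 4, 9]
6 → replaces 9 → [1, 2, 4, 6]
Four tails, so the longest strictly increasing subsequence has length 4 (e.g. 1, 3, 7, 9).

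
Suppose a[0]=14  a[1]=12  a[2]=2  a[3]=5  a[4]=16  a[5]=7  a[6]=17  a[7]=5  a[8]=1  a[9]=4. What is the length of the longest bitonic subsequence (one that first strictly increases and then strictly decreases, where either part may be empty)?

inc[i] = longest strictly increasing subsequence ending at i; dec[i] = longest strictly decreasing subsequence starting at i:
i:      0  1  2  3  4  5  6  7  8  9
a[i]:  14 12  2  5 16  7 17  5  1  4
inc:    1  1  1  2  3  3  4  2  1  2
dec:    5  4  2  2  4  3  3  2  1  1
Best peak at i=4 (value 16): inc=3, dec=4, length 3+4−1 = 6.

6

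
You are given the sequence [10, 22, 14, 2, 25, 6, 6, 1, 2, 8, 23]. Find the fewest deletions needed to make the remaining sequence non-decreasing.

6

Fewest deletions = n − (longest non-decreasing subsequence).
i:      1  2  3  4  5  6  7  8  9 10 11
a[i]:  10 22 14  2 25  6  6  1  2  8 23
dp:     1  2  2  1  3  2  3  1  2  4  5
max dp = 5, so deletions = 11 − 5 = 6.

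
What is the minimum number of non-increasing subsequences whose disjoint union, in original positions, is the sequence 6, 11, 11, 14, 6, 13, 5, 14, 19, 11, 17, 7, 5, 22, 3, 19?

6

Place each on the leftmost legal pile:
6 → new pile 1 (tops now [6])
11 → new pile 2 (tops now [6, 11])
11 → pile 2 (tops now [6, 11])
14 → new pile 3 (tops now [6, 11, 14])
6 → pile 1 (tops now [6, 11, 14])
13 → pile 3 (tops now [6, 11, 13])
5 → pile 1 (tops now [5, 11, 13])
14 → new pile 4 (tops now [5, 11, 13, 14])
19 → new pile 5 (tops now [5, 11, 13, 14, 19])
11 → pile 2 (tops now [5, 11, 13, 14, 19])
17 → pile 5 (tops now [5, 11, 13, 14, 17])
7 → pile 2 (tops now [5, 7, 13, 14, 17])
5 → pile 1 (tops now [5, 7, 13, 14, 17])
22 → new pile 6 (tops now [5, 7, 13, 14, 17, 22])
3 → pile 1 (tops now [3, 7, 13, 14, 17, 22])
19 → pile 6 (tops now [3, 7, 13, 14, 17, 19])
Six piles.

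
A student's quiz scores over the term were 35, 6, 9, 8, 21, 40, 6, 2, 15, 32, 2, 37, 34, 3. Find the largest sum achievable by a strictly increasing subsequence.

Let S[i] be the best sum of a strictly increasing subsequence ending at i:
i:       1   2   3   4   5   6   7   8   9  10  11  12  13  14
a[i]:   35   6   9   8  21  40   6   2  15  32   2  37  34   3
S:      35   6  15  14  36  76   6   2  30  68   2 105 102   5
Maximum is 105 (e.g. 6 + 9 + 21 + 32 + 37).

105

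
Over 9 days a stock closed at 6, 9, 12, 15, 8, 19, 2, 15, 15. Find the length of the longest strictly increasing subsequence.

5

Track the smallest tail for each achievable length (strict):
6 → extends → [6]
9 → extends → [6, 9]
12 → extends → [6, 9, 12]
15 → extends → [6, 9, 12, 15]
8 → replaces 9 → [6, 8, 12, 15]
19 → extends → [6, 8, 12, 15, 19]
2 → replaces 6 → [2, 8, 12, 15, 19]
15 → already a tail → [2, 8, 12, 15, 19]
15 → already a tail → [2, 8, 12, 15, 19]
Five tails, so the longest strictly increasing subsequence has length 5 (e.g. 6, 9, 12, 15, 19).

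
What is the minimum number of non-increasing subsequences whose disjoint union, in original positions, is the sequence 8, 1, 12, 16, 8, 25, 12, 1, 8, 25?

Place each on the leftmost legal pile:
8 → new pile 1 (tops now [8])
1 → pile 1 (tops now [1])
12 → new pile 2 (tops now [1, 12])
16 → new pile 3 (tops now [1, 12, 16])
8 → pile 2 (tops now [1, 8, 16])
25 → new pile 4 (tops now [1, 8, 16, 25])
12 → pile 3 (tops now [1, 8, 12, 25])
1 → pile 1 (tops now [1, 8, 12, 25])
8 → pile 2 (tops now [1, 8, 12, 25])
25 → pile 4 (tops now [1, 8, 12, 25])
Four piles.

4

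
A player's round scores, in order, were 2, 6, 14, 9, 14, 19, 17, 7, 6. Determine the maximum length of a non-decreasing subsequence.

5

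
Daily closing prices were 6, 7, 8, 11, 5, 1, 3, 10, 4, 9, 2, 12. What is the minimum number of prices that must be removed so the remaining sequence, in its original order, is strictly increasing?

Fewest deletions = n − (longest strictly increasing subsequence).
Patience tails:
6 → extends → [6]
7 → extends → [6, 7]
8 → extends → [6, 7, 8]
11 → extends → [6, 7, 8, 11]
5 → replaces 6 → [5, 7, 8, 11]
1 → replaces 5 → [1, 7, 8, 11]
3 → replaces 7 → [1, 3, 8, 11]
10 → replaces 11 → [1, 3, 8, 10]
4 → replaces 8 → [1, 3, 4, 10]
9 → replaces 10 → [1, 3, 4, 9]
2 → replaces 3 → [1, 2, 4, 9]
12 → extends → [1, 2, 4, 9, 12]
Longest strictly increasing subsequence has length 5, so deletions = 12 − 5 = 7.

7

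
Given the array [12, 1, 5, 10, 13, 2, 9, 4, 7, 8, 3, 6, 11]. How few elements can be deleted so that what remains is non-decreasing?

Fewest deletions = n − (longest non-decreasing subsequence).
i:      1  2  3  4  5  6  7  8  9 10 11 12 13
a[i]:  12  1  5 10 13  2  9  4  7  8  3  6 11
dp:     1  1  2  3  4  2  3  3  4  5  3  4  6
max dp = 6, so deletions = 13 − 6 = 7.

7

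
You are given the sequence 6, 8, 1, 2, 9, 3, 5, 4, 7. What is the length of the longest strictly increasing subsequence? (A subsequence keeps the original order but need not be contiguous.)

5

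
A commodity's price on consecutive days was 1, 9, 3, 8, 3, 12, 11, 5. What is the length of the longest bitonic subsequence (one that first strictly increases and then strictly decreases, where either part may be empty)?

6

inc[i] = longest strictly increasing subsequence ending at i; dec[i] = longest strictly decreasing subsequence starting at i:
i:      1  2  3  4  5  6  7  8
a[i]:   1  9  3  8  3 12 11  5
inc:    1  2  2  3  2  4  4  3
dec:    1  3  1  2  1  3  2  1
Best peak at i=6 (value 12): inc=4, dec=3, length 4+3−1 = 6.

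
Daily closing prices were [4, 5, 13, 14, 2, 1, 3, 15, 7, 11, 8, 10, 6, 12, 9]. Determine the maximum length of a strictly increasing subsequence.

Track the smallest tail for each achievable length (strict):
4 → extends → [4]
5 → extends → [4, 5]
13 → extends → [4, 5, 13]
14 → extends → [4, 5, 13, 14]
2 → replaces 4 → [2, 5, 13, 14]
1 → replaces 2 → [1, 5, 13, 14]
3 → replaces 5 → [1, 3, 13, 14]
15 → extends → [1, 3, 13, 14, 15]
7 → replaces 13 → [1, 3, 7, 14, 15]
11 → replaces 14 → [1, 3, 7, 11, 15]
8 → replaces 11 → [1, 3, 7, 8, 15]
10 → replaces 15 → [1, 3, 7, 8, 10]
6 → replaces 7 → [1, 3, 6, 8, 10]
12 → extends → [1, 3, 6, 8, 10, 12]
9 → replaces 10 → [1, 3, 6, 8, 9, 12]
Six tails, so the longest strictly increasing subsequence has length 6 (e.g. 4, 5, 7, 8, 10, 12).

6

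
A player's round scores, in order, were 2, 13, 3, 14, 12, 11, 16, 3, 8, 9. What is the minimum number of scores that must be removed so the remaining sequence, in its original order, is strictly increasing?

Fewest deletions = n − (longest strictly increasing subsequence).
Patience tails:
2 → extends → [2]
13 → extends → [2, 13]
3 → replaces 13 → [2, 3]
14 → extends → [2, 3, 14]
12 → replaces 14 → [2, 3, 12]
11 → replaces 12 → [2, 3, 11]
16 → extends → [2, 3, 11, 16]
3 → already a tail → [2, 3, 11, 16]
8 → replaces 11 → [2, 3, 8, 16]
9 → replaces 16 → [2, 3, 8, 9]
Longest strictly increasing subsequence has length 4, so deletions = 10 − 4 = 6.

6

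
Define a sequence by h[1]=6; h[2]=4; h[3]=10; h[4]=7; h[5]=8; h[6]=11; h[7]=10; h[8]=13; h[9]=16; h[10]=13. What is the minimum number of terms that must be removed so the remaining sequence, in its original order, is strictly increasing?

4

Fewest deletions = n − (longest strictly increasing subsequence).
Patience tails:
6 → extends → [6]
4 → replaces 6 → [4]
10 → extends → [4, 10]
7 → replaces 10 → [4, 7]
8 → extends → [4, 7, 8]
11 → extends → [4, 7, 8, 11]
10 → replaces 11 → [4, 7, 8, 10]
13 → extends → [4, 7, 8, 10, 13]
16 → extends → [4, 7, 8, 10, 13, 16]
13 → already a tail → [4, 7, 8, 10, 13, 16]
Longest strictly increasing subsequence has length 6, so deletions = 10 − 6 = 4.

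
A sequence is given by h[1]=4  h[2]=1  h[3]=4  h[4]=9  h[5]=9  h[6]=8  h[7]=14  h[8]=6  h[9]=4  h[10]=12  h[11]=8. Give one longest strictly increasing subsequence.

1, 4, 9, 14

Patience tails give the LIS length; then backtrack through the dp parents:
4 → extends → [4]
1 → replaces 4 → [1]
4 → extends → [1, 4]
9 → extends → [1, 4, 9]
9 → already a tail → [1, 4, 9]
8 → replaces 9 → [1, 4, 8]
14 → extends → [1, 4, 8, 14]
6 → replaces 8 → [1, 4, 6, 14]
4 → already a tail → [1, 4, 6, 14]
12 → replaces 14 → [1, 4, 6, 12]
8 → replaces 12 → [1, 4, 6, 8]
Length 4; one witness is 1, 4, 9, 14.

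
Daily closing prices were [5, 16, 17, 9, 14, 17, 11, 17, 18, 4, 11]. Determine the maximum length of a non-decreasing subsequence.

Let dp[i] be the length of the longest such subsequence ending at index i:
i:      1  2  3  4  5  6  7  8  9 10 11
a[i]:   5 16 17  9 14 17 11 17 18  4 11
dp:     1  2  3  2  3  4  3  5  6  1  4
Maximum dp value is 6.

6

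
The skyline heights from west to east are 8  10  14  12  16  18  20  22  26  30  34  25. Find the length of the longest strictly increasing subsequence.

Track the smallest tail for each achievable length (strict):
8 → extends → [8]
10 → extends → [8, 10]
14 → extends → [8, 10, 14]
12 → replaces 14 → [8, 10, 12]
16 → extends → [8, 10, 12, 16]
18 → extends → [8, 10, 12, 16, 18]
20 → extends → [8, 10, 12, 16, 18, 20]
22 → extends → [8, 10, 12, 16, 18, 20, 22]
26 → extends → [8, 10, 12, 16, 18, 20, 22, 26]
30 → extends → [8, 10, 12, 16, 18, 20, 22, 26, 30]
34 → extends → [8, 10, 12, 16, 18, 20, 22, 26, 30, 34]
25 → replaces 26 → [8, 10, 12, 16, 18, 20, 22, 25, 30, 34]
Ten tails, so the longest strictly increasing subsequence has length 10 (e.g. 8, 10, 14, 16, 18, 20, 22, 26, 30, 34).

10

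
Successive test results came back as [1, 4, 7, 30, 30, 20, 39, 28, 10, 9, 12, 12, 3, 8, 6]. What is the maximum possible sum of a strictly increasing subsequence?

Let S[i] be the best sum of a strictly increasing subsequence ending at i:
i:      1  2  3  4  5  6  7  8  9 10 11 12 13 14 15
a[i]:   1  4  7 30 30 20 39 28 10  9 12 12  3  8  6
S:      1  5 12 42 42 32 81 60 22 21 34 34  4 20 11
Maximum is 81 (e.g. 1 + 4 + 7 + 30 + 39).

81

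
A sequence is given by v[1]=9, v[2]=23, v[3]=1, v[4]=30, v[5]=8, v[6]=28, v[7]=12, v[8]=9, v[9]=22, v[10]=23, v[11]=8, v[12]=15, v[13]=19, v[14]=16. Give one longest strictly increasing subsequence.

Patience tails give the LIS length; then backtrack through the dp parents:
9 → extends → [9]
23 → extends → [9, 23]
1 → replaces 9 → [1, 23]
30 → extends → [1, 23, 30]
8 → replaces 23 → [1, 8, 30]
28 → replaces 30 → [1, 8, 28]
12 → replaces 28 → [1, 8, 12]
9 → replaces 12 → [1, 8, 9]
22 → extends → [1, 8, 9, 22]
23 → extends → [1, 8, 9, 22, 23]
8 → already a tail → [1, 8, 9, 22, 23]
15 → replaces 22 → [1, 8, 9, 15, 23]
19 → replaces 23 → [1, 8, 9, 15, 19]
16 → replaces 19 → [1, 8, 9, 15, 16]
Length 5; one witness is 1, 8, 12, 22, 23.

1, 8, 12, 22, 23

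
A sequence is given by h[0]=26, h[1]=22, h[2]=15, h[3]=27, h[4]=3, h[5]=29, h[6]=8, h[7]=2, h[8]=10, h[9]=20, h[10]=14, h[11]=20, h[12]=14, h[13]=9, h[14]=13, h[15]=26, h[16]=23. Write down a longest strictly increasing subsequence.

3, 8, 10, 14, 20, 26

Patience tails give the LIS length; then backtrack through the dp parents:
26 → extends → [26]
22 → replaces 26 → [22]
15 → replaces 22 → [15]
27 → extends → [15, 27]
3 → replaces 15 → [3, 27]
29 → extends → [3, 27, 29]
8 → replaces 27 → [3, 8, 29]
2 → replaces 3 → [2, 8, 29]
10 → replaces 29 → [2, 8, 10]
20 → extends → [2, 8, 10, 20]
14 → replaces 20 → [2, 8, 10, 14]
20 → extends → [2, 8, 10, 14, 20]
14 → already a tail → [2, 8, 10, 14, 20]
9 → replaces 10 → [2, 8, 9, 14, 20]
13 → replaces 14 → [2, 8, 9, 13, 20]
26 → extends → [2, 8, 9, 13, 20, 26]
23 → replaces 26 → [2, 8, 9, 13, 20, 23]
Length 6; one witness is 3, 8, 10, 14, 20, 26.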